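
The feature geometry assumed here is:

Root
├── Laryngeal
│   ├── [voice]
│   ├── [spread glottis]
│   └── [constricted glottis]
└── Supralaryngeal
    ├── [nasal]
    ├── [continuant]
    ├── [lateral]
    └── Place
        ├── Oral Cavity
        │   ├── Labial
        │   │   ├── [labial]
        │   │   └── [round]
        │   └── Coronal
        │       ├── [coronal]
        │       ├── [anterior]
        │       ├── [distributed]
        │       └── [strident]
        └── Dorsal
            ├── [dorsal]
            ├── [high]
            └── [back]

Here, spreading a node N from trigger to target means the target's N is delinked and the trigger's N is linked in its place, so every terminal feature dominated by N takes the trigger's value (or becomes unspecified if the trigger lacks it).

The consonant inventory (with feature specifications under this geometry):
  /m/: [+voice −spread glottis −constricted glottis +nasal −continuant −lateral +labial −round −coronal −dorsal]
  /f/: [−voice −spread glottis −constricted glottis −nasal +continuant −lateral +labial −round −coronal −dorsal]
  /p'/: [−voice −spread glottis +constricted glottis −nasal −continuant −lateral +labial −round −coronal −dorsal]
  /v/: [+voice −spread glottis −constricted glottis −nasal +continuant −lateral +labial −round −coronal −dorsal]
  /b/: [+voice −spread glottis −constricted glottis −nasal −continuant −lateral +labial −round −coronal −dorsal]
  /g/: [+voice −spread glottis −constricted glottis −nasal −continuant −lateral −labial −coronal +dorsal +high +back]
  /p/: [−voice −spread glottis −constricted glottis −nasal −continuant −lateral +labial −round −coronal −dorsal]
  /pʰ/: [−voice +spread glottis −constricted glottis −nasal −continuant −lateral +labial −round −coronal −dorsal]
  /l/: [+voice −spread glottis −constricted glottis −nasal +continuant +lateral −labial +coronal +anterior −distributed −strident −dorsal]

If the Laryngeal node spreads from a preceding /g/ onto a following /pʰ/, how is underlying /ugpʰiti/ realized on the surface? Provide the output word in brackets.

[ugbiti]

Laryngeal immediately or transitively dominates [voice], [spread glottis], [constricted glottis].
Spreading Laryngeal from /g/ onto /pʰ/ replaces those values with /g/'s: [+voice], [−spread glottis], [−constricted glottis]. Features outside Laryngeal ([nasal], [continuant], [lateral], …) stay as in /pʰ/.
The resulting bundle matches /b/ in the inventory; substituting it for /pʰ/ gives [ugbiti].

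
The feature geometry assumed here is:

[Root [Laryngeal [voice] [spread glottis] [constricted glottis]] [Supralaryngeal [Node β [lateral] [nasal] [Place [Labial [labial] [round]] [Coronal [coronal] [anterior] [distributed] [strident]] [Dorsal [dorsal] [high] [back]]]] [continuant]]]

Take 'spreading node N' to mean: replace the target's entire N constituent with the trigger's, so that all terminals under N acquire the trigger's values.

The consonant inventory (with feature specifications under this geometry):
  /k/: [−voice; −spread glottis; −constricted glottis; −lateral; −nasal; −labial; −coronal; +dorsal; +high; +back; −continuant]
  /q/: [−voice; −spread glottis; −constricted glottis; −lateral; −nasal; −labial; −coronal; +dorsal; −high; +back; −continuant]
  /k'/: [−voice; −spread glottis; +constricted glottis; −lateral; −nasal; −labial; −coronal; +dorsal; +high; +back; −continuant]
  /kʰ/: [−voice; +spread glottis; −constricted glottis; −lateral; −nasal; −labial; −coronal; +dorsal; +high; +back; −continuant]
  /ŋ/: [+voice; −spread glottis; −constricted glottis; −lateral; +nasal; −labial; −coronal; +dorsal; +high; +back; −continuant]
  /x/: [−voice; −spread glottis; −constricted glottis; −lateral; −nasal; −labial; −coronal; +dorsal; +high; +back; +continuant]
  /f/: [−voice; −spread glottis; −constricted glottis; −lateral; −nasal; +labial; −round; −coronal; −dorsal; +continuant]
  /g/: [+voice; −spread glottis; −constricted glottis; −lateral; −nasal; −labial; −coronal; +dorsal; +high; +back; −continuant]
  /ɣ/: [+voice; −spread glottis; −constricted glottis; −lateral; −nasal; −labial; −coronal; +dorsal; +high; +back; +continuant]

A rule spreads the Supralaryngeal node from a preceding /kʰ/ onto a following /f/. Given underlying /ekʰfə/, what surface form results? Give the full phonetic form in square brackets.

The Supralaryngeal node dominates the terminals [lateral], [nasal], [labial], [round], [coronal], [anterior], [distributed], [strident], [dorsal], [high], [back], [continuant].
After delinking /f/'s Supralaryngeal and linking /kʰ/'s, the affected terminals become [−lateral], [−nasal], [−labial], [−coronal], [+dorsal], [+high], [+back], [−continuant]; [voice], [spread glottis], [constricted glottis] (outside Supralaryngeal) are retained from /f/.
The resulting bundle matches /k/ in the inventory; substituting it for /f/ gives [ekʰkə].

[ekʰkə]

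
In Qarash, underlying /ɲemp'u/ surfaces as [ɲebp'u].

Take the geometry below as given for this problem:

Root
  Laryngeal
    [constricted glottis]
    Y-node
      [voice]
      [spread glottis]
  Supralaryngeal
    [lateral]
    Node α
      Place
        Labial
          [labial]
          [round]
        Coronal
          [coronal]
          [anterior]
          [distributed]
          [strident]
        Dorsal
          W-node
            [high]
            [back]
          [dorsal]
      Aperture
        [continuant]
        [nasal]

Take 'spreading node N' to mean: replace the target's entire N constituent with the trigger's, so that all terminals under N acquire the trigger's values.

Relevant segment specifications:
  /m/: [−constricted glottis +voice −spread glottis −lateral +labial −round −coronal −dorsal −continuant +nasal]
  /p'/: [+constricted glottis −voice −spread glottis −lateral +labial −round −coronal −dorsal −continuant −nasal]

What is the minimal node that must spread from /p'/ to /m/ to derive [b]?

/m/ and [b] differ in [nasal]; every other specified feature is identical.
Only a single terminal changes, and /p'/ supplies the new value, so [nasal] itself is the minimal spreading constituent.
Features on which the two segments disagree outside [nasal], such as [voice], [constricted glottis], are unchanged — nothing dominating them spread, and [nasal] is the minimal sufficient constituent.

[nasal]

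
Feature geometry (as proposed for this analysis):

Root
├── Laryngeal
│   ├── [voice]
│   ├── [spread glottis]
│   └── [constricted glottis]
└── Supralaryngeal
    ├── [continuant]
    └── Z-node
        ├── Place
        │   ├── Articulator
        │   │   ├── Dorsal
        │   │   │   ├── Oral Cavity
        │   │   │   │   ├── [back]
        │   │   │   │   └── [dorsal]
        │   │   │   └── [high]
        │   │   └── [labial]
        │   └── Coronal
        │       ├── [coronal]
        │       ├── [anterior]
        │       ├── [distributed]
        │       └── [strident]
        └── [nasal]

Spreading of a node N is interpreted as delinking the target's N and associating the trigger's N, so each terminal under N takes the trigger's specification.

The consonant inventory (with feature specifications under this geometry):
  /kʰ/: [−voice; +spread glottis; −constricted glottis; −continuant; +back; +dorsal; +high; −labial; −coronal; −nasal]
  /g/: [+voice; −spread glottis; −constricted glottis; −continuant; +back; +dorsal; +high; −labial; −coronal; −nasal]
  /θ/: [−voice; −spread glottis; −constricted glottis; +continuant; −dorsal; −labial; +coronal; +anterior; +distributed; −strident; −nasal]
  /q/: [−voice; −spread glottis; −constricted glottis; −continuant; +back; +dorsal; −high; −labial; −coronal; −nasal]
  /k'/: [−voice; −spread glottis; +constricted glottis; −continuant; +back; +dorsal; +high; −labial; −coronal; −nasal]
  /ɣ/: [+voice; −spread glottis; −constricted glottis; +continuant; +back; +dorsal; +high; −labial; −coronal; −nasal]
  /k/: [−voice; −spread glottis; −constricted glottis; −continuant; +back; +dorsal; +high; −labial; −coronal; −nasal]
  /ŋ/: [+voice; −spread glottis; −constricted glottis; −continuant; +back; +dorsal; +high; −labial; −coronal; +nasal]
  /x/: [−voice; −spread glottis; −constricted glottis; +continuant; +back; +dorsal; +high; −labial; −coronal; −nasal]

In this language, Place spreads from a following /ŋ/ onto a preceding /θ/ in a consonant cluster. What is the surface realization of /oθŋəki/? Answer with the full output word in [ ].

[oxŋəki]

Terminals under Place in this geometry: [back], [dorsal], [high], [labial], [coronal], [anterior], [distributed], [strident].
Spreading Place from /ŋ/ onto /θ/ replaces those values with /ŋ/'s: [+back], [+dorsal], [+high], [−labial], [−coronal]. Features outside Place ([voice], [spread glottis], [constricted glottis], …) stay as in /θ/.
The resulting bundle matches /x/ in the inventory; substituting it for /θ/ gives [oxŋəki].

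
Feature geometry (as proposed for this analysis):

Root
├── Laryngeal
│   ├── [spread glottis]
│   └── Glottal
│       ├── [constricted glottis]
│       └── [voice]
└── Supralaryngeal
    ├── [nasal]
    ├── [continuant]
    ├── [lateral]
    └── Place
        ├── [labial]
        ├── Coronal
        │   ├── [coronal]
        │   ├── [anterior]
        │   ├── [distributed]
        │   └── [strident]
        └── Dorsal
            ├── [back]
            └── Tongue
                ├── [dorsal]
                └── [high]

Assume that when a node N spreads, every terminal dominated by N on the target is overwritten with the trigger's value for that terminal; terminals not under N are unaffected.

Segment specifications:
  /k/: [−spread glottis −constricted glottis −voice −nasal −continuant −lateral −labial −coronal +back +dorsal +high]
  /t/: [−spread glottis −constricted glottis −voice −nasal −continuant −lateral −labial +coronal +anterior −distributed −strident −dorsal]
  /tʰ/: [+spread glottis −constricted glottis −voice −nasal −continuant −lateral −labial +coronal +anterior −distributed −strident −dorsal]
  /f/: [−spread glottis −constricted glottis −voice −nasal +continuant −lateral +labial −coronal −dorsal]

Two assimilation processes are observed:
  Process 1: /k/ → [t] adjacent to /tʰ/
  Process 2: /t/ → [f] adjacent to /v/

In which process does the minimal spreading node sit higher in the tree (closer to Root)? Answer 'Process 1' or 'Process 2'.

Process 1 alters [coronal], [anterior], [distributed], [strident], [dorsal], [high], [back]; the lowest common ancestor is Place (depth 2 from Root).
In Process 2, [continuant], [labial], [coronal], [anterior], [distributed], [strident] change, so the minimal spreading node is Supralaryngeal at depth 1.
Depth 1 < depth 2; Process 2 involves the structurally higher constituent Supralaryngeal.

Process 2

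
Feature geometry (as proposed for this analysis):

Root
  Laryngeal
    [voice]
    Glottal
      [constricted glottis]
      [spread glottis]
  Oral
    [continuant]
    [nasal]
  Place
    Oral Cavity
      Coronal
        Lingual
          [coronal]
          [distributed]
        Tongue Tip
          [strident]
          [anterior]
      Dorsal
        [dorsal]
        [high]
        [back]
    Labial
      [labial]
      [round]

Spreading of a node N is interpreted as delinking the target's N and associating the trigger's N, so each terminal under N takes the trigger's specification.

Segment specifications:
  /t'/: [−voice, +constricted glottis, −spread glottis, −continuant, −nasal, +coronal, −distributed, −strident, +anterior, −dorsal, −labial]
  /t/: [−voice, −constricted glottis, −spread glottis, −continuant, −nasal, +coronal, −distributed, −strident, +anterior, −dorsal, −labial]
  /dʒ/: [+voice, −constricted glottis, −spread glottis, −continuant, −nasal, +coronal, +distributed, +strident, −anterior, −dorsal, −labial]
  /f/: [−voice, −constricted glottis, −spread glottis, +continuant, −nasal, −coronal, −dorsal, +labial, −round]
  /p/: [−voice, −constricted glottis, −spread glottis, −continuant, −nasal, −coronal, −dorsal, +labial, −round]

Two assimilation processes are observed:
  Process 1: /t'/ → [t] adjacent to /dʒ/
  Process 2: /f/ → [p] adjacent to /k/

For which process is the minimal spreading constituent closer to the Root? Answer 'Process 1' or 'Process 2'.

Process 1: the feature that changes is [constricted glottis]; the minimal node is [constricted glottis] (depth 3).
In Process 2, [continuant] changes, so the minimal spreading node is [continuant] at depth 2.
[continuant] (depth 2) sits above [constricted glottis] (depth 3), making Process 2 the one with the higher spreading node.

Process 2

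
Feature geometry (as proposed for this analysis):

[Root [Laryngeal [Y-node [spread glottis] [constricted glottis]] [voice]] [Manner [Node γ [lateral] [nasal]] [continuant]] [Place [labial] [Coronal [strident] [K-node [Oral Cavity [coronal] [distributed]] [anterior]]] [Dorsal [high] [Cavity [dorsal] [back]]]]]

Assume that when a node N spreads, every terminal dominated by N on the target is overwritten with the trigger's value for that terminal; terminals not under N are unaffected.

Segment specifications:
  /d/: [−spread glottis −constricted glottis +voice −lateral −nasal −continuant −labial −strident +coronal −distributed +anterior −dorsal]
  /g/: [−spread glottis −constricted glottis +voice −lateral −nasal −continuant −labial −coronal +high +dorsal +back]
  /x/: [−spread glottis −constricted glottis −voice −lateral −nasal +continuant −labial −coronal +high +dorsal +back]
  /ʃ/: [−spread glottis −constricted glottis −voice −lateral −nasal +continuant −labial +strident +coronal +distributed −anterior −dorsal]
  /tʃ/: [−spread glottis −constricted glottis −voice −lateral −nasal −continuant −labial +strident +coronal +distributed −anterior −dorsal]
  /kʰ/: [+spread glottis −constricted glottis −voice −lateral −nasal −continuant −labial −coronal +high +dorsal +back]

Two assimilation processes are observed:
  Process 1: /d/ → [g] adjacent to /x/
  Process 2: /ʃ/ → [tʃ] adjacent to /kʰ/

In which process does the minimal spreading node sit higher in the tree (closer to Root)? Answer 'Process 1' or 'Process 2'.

Process 1

Process 1 alters [coronal], [anterior], [distributed], [strident], [dorsal], [high], [back]; the lowest common ancestor is Place (depth 1 from Root).
Process 2: the feature that changes is [continuant]; the minimal node is [continuant] (depth 2).
Depth 1 < depth 2; Process 1 involves the structurally higher constituent Place.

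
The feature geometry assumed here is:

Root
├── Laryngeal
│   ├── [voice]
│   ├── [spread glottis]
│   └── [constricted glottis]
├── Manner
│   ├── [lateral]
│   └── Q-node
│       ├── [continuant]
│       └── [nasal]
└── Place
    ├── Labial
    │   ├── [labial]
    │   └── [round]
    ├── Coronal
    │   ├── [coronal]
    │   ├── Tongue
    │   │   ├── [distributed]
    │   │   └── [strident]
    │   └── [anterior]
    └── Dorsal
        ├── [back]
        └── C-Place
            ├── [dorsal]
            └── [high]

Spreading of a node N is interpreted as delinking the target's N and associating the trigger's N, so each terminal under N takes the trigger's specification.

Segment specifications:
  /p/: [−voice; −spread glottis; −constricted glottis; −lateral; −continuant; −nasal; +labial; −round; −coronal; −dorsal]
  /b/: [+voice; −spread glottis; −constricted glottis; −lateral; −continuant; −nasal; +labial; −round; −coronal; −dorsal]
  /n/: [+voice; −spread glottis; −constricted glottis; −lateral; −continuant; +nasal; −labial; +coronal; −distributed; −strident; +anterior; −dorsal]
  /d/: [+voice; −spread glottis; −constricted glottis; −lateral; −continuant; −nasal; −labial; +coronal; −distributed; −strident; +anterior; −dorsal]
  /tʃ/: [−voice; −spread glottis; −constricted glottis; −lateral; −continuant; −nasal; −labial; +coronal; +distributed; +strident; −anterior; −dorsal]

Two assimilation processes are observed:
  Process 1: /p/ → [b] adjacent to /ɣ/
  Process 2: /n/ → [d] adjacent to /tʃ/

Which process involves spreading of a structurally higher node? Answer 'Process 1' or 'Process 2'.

Process 1

In Process 1, [voice] changes, so the minimal spreading node is [voice] at depth 2.
Process 2 alters [nasal]; the lowest dominating node is [nasal] (depth 3 from Root).
[voice] (depth 2) sits above [nasal] (depth 3), making Process 1 the one with the higher spreading node.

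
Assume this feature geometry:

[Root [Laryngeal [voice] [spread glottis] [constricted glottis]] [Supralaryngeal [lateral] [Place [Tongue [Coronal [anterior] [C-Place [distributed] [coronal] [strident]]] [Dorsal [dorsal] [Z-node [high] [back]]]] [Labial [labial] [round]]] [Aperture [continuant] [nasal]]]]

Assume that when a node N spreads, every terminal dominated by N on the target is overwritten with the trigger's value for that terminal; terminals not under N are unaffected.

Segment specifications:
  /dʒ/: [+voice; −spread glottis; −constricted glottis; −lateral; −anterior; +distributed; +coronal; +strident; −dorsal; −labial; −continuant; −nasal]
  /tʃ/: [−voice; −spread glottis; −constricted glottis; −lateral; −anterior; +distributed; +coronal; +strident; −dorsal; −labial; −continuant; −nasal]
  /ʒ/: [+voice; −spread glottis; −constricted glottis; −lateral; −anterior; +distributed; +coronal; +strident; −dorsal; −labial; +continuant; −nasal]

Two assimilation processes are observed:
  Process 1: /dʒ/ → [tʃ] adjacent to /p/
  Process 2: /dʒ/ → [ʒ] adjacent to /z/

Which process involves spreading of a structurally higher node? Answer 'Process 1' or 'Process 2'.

Process 1: the feature that changes is [voice]; the minimal node is [voice] (depth 2).
Process 2: the feature that changes is [continuant]; the minimal node is [continuant] (depth 3).
[voice] (depth 2) sits above [continuant] (depth 3), making Process 1 the one with the higher spreading node.

Process 1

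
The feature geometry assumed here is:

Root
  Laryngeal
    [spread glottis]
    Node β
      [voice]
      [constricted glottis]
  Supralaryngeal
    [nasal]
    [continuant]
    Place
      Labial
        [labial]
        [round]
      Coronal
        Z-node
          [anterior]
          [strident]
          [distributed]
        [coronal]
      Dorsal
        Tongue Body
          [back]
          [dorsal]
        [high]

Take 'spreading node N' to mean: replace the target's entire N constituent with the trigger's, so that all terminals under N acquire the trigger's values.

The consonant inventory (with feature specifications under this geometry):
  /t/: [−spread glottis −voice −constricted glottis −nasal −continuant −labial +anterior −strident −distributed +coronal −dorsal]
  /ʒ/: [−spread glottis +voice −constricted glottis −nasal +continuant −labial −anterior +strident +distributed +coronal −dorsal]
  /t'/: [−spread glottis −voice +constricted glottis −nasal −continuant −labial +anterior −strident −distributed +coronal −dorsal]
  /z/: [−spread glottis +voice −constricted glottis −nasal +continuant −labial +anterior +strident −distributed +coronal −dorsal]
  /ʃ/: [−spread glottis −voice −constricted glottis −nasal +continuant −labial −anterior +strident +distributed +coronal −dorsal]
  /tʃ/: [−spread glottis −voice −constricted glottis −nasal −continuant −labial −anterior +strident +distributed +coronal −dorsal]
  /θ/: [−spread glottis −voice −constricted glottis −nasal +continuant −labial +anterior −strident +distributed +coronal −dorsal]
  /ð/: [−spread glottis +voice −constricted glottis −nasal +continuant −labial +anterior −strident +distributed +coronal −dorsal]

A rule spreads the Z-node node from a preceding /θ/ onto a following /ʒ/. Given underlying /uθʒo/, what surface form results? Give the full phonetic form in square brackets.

Z-node immediately or transitively dominates [anterior], [strident], [distributed].
Spreading Z-node from /θ/ onto /ʒ/ replaces those values with /θ/'s: [+anterior], [−strident], [+distributed]. Features outside Z-node ([spread glottis], [voice], [constricted glottis], …) stay as in /ʒ/.
Among the inventory, only /ð/ has exactly this specification, giving the surface form [uθðo].

[uθðo]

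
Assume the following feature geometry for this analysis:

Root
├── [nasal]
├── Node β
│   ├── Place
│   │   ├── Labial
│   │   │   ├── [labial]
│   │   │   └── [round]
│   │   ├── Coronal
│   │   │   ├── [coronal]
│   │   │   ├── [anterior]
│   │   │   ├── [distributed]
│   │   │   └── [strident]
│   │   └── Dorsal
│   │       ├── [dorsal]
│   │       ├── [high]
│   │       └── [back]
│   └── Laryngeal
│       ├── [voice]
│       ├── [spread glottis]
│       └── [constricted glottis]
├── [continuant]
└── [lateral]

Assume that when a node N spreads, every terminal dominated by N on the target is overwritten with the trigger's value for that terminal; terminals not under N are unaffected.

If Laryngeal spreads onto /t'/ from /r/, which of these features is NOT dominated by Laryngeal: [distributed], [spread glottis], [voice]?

Under this geometry, Laryngeal contains [voice], [spread glottis], [constricted glottis].
Spreading Laryngeal replaces [spread glottis], [voice] with the trigger's values, since each sits inside the Laryngeal constituent.
[distributed] is not within the Laryngeal subtree (it hangs from Coronal), so /t'/'s [distributed] value survives.

[distributed]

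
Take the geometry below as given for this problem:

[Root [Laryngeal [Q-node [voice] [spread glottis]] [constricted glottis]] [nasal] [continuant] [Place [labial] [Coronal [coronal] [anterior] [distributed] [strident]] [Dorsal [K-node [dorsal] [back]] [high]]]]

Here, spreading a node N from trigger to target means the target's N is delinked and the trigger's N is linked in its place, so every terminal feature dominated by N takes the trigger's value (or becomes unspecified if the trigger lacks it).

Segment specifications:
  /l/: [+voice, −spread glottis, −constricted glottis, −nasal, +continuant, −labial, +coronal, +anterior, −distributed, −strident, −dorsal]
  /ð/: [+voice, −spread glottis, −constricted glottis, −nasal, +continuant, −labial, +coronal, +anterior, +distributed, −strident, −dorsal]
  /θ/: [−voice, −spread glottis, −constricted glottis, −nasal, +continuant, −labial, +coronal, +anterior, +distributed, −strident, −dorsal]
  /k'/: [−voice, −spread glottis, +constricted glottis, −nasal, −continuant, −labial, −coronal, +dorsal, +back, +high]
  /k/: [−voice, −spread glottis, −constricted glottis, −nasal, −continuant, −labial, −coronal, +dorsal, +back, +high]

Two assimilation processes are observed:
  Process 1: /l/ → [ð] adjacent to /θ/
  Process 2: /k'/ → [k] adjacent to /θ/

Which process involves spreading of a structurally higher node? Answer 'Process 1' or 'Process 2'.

Process 1: the feature that changes is [distributed]; the minimal node is [distributed] (depth 3).
Process 2: the feature that changes is [constricted glottis]; the minimal node is [constricted glottis] (depth 2).
Depth 2 < depth 3; Process 2 involves the structurally higher constituent [constricted glottis].

Process 2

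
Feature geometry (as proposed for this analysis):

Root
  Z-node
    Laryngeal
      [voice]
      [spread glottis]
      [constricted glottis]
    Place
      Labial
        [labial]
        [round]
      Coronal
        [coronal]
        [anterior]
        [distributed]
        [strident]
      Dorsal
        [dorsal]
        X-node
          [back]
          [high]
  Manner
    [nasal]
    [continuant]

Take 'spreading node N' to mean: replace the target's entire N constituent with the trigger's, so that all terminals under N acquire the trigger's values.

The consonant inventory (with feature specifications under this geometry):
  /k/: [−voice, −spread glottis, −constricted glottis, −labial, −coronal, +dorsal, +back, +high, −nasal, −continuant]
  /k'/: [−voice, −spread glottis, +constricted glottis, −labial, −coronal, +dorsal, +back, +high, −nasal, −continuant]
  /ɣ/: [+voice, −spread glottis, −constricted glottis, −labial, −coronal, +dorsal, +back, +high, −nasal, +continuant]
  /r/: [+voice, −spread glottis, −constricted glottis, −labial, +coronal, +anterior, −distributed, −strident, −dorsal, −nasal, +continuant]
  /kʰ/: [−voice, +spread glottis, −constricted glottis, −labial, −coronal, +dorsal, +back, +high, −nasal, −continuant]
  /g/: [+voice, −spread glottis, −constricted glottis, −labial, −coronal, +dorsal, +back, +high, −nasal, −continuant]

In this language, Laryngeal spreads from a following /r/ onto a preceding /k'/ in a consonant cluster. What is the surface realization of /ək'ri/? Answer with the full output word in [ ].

The Laryngeal node dominates the terminals [voice], [spread glottis], [constricted glottis].
Spreading Laryngeal from /r/ onto /k'/ replaces those values with /r/'s: [+voice], [−spread glottis], [−constricted glottis]. Features outside Laryngeal ([labial], [coronal], [dorsal], …) stay as in /k'/.
Among the inventory, only /g/ has exactly this specification, giving the surface form [əgri].

[əgri]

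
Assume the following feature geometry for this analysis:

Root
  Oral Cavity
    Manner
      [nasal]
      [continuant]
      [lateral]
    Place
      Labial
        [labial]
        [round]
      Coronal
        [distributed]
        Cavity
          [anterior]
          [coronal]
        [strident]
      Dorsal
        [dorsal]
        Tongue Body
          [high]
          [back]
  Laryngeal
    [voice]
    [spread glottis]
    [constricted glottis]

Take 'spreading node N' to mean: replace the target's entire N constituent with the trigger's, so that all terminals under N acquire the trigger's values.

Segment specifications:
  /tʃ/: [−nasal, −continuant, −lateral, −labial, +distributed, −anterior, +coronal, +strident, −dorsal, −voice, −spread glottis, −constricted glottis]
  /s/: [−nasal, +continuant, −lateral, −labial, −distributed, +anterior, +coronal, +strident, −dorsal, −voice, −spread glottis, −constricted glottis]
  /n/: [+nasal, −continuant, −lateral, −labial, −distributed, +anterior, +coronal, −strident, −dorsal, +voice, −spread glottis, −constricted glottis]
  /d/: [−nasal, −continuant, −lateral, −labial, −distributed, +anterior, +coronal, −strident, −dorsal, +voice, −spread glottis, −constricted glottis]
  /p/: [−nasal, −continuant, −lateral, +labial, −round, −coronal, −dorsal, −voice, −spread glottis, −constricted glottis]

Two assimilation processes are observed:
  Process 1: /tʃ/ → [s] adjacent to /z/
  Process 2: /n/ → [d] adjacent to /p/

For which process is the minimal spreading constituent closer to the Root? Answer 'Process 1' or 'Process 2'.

Process 1: the features that change are [continuant], [anterior], [distributed]; the minimal node is Oral Cavity (depth 1).
In Process 2, [nasal] changes, so the minimal spreading node is [nasal] at depth 3.
Depth 1 < depth 3; Process 1 involves the structurally higher constituent Oral Cavity.

Process 1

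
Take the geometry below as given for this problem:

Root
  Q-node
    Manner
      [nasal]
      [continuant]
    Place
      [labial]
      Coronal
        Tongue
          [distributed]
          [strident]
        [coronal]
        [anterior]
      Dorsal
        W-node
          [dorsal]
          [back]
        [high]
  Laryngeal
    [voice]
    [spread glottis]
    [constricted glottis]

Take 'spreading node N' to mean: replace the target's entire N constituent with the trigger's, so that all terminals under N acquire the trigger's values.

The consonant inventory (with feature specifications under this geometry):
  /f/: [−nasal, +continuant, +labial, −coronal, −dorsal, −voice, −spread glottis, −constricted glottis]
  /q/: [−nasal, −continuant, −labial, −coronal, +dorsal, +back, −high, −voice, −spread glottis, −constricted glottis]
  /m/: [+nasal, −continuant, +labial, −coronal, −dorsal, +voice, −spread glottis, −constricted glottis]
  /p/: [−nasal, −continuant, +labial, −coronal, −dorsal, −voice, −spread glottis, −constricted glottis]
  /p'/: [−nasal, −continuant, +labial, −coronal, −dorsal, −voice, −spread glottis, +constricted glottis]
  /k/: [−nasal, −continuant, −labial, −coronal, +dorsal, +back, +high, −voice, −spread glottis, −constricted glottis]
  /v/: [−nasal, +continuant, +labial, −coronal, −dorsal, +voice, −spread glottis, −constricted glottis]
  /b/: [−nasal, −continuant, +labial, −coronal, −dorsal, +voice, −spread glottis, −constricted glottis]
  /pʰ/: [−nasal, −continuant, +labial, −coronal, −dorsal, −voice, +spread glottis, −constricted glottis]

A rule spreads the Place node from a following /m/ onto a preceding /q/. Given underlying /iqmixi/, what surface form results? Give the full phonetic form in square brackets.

[ipmixi]

The Place node dominates the terminals [labial], [distributed], [strident], [coronal], [anterior], [dorsal], [back], [high].
The target acquires /m/'s values for everything under Place — [+labial], [−coronal], [−dorsal] — while keeping its own [nasal], [continuant], [voice], ….
The resulting bundle matches /p/ in the inventory; substituting it for /q/ gives [ipmixi].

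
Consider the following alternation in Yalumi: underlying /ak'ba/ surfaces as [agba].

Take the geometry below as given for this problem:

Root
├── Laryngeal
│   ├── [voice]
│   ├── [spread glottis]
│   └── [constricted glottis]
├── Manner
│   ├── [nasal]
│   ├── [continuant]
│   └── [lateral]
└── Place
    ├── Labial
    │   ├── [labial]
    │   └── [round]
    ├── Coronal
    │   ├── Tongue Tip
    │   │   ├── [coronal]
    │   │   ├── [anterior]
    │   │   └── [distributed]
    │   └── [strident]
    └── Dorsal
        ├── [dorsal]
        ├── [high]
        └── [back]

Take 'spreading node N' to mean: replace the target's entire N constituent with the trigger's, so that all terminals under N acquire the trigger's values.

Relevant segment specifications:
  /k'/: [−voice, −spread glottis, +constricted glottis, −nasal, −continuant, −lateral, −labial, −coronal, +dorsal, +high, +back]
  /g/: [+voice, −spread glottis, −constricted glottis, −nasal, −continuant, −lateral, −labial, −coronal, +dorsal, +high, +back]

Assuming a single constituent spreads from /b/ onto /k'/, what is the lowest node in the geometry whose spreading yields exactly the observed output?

The alternation /k'/ → [g] changes [voice], [constricted glottis] and nothing else.
The smallest constituent containing every changed terminal is Laryngeal — each of its daughters lacks at least one of the affected features.
If Laryngeal spreads, every terminal under it takes /b/'s value, producing [g] as observed.
Since [labial], [dorsal] are preserved even though /b/ disagrees there, no node above Laryngeal spread.

Laryngeal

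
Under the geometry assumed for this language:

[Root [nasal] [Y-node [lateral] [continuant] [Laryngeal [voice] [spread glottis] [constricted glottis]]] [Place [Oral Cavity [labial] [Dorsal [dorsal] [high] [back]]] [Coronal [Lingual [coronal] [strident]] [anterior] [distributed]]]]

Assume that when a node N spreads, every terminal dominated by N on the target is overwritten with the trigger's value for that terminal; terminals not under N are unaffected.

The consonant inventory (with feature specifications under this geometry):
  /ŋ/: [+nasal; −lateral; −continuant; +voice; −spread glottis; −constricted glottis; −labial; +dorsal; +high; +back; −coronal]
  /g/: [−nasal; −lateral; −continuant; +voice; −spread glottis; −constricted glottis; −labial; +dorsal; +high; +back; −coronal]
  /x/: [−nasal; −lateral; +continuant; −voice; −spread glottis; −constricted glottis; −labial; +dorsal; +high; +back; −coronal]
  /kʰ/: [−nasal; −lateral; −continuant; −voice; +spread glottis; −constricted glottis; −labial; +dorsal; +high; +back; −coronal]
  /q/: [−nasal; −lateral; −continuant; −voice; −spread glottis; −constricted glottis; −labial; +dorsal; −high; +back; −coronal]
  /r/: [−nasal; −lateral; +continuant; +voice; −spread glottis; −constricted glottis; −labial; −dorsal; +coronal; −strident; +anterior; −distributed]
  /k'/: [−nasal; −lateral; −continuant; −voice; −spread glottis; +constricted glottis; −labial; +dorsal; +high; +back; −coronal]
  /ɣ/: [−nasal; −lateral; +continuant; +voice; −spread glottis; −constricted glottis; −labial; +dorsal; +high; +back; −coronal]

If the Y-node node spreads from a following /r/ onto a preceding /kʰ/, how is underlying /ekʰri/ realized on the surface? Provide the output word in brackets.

Terminals under Y-node in this geometry: [lateral], [continuant], [voice], [spread glottis], [constricted glottis].
Spreading Y-node from /r/ onto /kʰ/ replaces those values with /r/'s: [−lateral], [+continuant], [+voice], [−spread glottis], [−constricted glottis]. Features outside Y-node ([nasal], [labial], [dorsal], …) stay as in /kʰ/.
Among the inventory, only /ɣ/ has exactly this specification, giving the surface form [eɣri].

[eɣri]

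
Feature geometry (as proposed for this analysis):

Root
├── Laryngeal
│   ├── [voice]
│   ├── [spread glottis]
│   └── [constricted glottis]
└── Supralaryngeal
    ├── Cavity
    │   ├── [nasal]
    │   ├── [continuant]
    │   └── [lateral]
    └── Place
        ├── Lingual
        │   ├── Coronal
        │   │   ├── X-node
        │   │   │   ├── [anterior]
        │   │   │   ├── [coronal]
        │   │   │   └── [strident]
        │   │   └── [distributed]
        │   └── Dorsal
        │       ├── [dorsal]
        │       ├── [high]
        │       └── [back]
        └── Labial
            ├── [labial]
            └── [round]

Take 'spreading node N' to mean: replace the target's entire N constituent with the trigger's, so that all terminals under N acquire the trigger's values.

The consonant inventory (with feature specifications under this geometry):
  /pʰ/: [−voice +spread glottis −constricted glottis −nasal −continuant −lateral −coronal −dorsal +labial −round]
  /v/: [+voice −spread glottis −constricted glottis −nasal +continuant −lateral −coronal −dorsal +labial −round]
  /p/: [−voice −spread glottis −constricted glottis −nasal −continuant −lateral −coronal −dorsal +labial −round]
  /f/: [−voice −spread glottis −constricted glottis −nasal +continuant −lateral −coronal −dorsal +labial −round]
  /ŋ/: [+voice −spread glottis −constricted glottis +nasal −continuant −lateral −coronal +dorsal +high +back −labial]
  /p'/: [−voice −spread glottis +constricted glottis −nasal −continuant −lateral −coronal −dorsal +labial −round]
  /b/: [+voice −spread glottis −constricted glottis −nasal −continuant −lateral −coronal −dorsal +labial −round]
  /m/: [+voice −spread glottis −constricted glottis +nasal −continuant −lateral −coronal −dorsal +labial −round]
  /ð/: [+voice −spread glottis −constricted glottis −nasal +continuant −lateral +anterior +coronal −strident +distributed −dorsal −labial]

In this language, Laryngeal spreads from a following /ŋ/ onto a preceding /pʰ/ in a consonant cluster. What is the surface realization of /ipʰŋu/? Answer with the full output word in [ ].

Laryngeal immediately or transitively dominates [voice], [spread glottis], [constricted glottis].
After delinking /pʰ/'s Laryngeal and linking /ŋ/'s, the affected terminals become [+voice], [−spread glottis], [−constricted glottis]; [nasal], [continuant], [lateral], … (outside Laryngeal) are retained from /pʰ/.
This feature bundle is that of [b], so /ipʰŋu/ surfaces as [ibŋu].

[ibŋu]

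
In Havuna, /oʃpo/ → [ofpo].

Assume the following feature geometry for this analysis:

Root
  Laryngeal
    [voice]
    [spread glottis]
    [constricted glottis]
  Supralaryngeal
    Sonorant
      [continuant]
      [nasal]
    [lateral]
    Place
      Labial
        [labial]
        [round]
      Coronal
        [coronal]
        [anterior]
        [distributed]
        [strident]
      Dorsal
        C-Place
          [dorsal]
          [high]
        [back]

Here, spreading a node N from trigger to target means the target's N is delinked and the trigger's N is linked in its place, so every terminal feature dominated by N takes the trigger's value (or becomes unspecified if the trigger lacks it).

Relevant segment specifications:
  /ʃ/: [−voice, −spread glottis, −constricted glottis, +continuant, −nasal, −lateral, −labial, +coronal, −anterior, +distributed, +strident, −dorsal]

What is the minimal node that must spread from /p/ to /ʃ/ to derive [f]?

Place

Comparing /ʃ/ with its surface form [f], the features that change are [labial], [round], [coronal], [anterior], [distributed], [strident].
In this geometry the lowest node dominating all of them is Place: every daughter of Place dominates only a proper subset, so no lower node suffices.
If Place spreads, every terminal under it takes /p/'s value, producing [f] as observed.
Since [continuant] is preserved even though /p/ disagrees there, no node above Place spread.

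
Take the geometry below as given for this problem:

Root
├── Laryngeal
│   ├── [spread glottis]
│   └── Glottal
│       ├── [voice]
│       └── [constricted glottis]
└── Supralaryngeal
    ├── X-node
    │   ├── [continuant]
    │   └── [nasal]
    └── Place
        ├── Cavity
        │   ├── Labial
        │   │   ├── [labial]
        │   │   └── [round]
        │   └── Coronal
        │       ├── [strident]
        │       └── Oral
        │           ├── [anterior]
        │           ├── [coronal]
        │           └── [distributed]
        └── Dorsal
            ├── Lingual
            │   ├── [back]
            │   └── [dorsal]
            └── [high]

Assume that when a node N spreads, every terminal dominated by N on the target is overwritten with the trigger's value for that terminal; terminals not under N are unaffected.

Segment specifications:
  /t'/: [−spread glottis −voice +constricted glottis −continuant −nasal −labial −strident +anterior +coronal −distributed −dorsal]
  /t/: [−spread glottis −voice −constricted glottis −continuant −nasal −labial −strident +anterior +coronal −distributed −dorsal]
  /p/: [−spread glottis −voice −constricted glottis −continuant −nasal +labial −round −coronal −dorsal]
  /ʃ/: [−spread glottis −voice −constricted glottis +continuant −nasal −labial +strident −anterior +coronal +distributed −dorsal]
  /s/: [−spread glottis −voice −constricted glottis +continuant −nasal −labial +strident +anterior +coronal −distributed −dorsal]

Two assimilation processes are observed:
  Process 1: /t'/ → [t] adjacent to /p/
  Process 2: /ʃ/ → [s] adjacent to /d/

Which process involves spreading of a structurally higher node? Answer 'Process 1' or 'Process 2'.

In Process 1, [constricted glottis] changes, so the minimal spreading node is [constricted glottis] at depth 3.
In Process 2, [anterior], [distributed] change, so the minimal spreading node is Oral at depth 5.
[constricted glottis] is closer to Root than Oral, so Process 1 spreads the higher node.

Process 1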